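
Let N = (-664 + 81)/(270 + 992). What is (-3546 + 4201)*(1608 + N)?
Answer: 1328807015/1262 ≈ 1.0529e+6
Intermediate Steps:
N = -583/1262 ≈ -0.46197
(-3546 + 4201)*(1608 + N) = (-3546 + 4201)*(1608 - 583/1262) = 655*(2028713/1262) = 1328807015/1262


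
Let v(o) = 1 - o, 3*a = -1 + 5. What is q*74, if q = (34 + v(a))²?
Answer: 754874/9 ≈ 83875.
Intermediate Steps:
a = 4/3 (a = (-1 + 5)/3 = (⅓)*4 = 4/3 ≈ 1.3333)
q = 10201/9 (q = (34 + (1 - 1*4/3))² = (34 + (1 - 4/3))² = (34 - ⅓)² = (101/3)² = 10201/9 ≈ 1133.4)
q*74 = (10201/9)*74 = 754874/9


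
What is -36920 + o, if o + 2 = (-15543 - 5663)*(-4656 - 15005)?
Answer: 416894244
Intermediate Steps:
o = 416931164 (o = -2 + (-15543 - 5663)*(-4656 - 15005) = -2 - 21206*(-19661) = -2 + 416931166 = 416931164)
-36920 + o = -36920 + 416931164 = 416894244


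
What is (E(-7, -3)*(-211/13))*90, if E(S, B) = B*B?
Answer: -170910/13 ≈ -13147.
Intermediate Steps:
E(S, B) = B²
(E(-7, -3)*(-211/13))*90 = ((-3)²*(-211/13))*90 = (9*(-211*1/13))*90 = (9*(-211/13))*90 = -1899/13*90 = -170910/13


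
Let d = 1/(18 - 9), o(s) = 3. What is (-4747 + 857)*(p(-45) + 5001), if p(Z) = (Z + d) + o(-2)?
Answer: -173618480/9 ≈ -1.9291e+7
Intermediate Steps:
d = ⅑ (d = 1/9 = ⅑ ≈ 0.11111)
p(Z) = 28/9 + Z (p(Z) = (Z + ⅑) + 3 = (⅑ + Z) + 3 = 28/9 + Z)
(-4747 + 857)*(p(-45) + 5001) = (-4747 + 857)*((28/9 - 45) + 5001) = -3890*(-377/9 + 5001) = -3890*44632/9 = -173618480/9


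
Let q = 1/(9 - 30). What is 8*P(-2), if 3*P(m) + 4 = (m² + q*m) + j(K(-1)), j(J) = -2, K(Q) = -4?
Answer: -320/63 ≈ -5.0794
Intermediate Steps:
q = -1/21 (q = 1/(-21) = -1/21 ≈ -0.047619)
P(m) = -2 - m/63 + m²/3 (P(m) = -4/3 + ((m² - m/21) - 2)/3 = -4/3 + (-2 + m² - m/21)/3 = -4/3 + (-⅔ - m/63 + m²/3) = -2 - m/63 + m²/3)
8*P(-2) = 8*(-2 - 1/63*(-2) + (⅓)*(-2)²) = 8*(-2 + 2/63 + (⅓)*4) = 8*(-2 + 2/63 + 4/3) = 8*(-40/63) = -320/63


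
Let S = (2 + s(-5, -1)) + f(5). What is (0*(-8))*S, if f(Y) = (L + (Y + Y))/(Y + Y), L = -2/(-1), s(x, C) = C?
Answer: 0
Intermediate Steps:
L = 2 (L = -2*(-1) = 2)
f(Y) = (2 + 2*Y)/(2*Y) (f(Y) = (2 + (Y + Y))/(Y + Y) = (2 + 2*Y)/((2*Y)) = (2 + 2*Y)*(1/(2*Y)) = (2 + 2*Y)/(2*Y))
S = 11/5 (S = (2 - 1) + (1 + 5)/5 = 1 + (⅕)*6 = 1 + 6/5 = 11/5 ≈ 2.2000)
(0*(-8))*S = (0*(-8))*(11/5) = 0*(11/5) = 0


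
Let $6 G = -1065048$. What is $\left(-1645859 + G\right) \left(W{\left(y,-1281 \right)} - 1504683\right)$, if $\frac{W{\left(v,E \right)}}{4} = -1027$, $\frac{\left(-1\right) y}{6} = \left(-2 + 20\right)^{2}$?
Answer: $2751079719297$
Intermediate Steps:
$y = -1944$ ($y = - 6 \left(-2 + 20\right)^{2} = - 6 \cdot 18^{2} = \left(-6\right) 324 = -1944$)
$G = -177508$ ($G = \frac{1}{6} \left(-1065048\right) = -177508$)
$W{\left(v,E \right)} = -4108$ ($W{\left(v,E \right)} = 4 \left(-1027\right) = -4108$)
$\left(-1645859 + G\right) \left(W{\left(y,-1281 \right)} - 1504683\right) = \left(-1645859 - 177508\right) \left(-4108 - 1504683\right) = \left(-1823367\right) \left(-1508791\right) = 2751079719297$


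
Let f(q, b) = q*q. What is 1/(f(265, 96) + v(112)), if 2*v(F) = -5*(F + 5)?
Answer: 2/139865 ≈ 1.4299e-5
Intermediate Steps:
f(q, b) = q²
v(F) = -25/2 - 5*F/2 (v(F) = (-5*(F + 5))/2 = (-5*(5 + F))/2 = (-25 - 5*F)/2 = -25/2 - 5*F/2)
1/(f(265, 96) + v(112)) = 1/(265² + (-25/2 - 5/2*112)) = 1/(70225 + (-25/2 - 280)) = 1/(70225 - 585/2) = 1/(139865/2) = 2/139865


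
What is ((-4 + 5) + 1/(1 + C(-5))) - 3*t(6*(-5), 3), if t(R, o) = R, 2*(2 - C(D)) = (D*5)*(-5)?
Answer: 10827/119 ≈ 90.983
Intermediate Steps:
C(D) = 2 + 25*D/2 (C(D) = 2 - D*5*(-5)/2 = 2 - 5*D*(-5)/2 = 2 - (-25)*D/2 = 2 + 25*D/2)
((-4 + 5) + 1/(1 + C(-5))) - 3*t(6*(-5), 3) = ((-4 + 5) + 1/(1 + (2 + (25/2)*(-5)))) - 18*(-5) = (1 + 1/(1 + (2 - 125/2))) - 3*(-30) = (1 + 1/(1 - 121/2)) + 90 = (1 + 1/(-119/2)) + 90 = (1 - 2/119) + 90 = 117/119 + 90 = 10827/119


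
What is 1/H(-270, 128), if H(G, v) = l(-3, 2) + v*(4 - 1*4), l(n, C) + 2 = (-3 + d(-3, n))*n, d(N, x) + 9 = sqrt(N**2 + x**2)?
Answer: 17/497 + 9*sqrt(2)/994 ≈ 0.047010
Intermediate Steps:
d(N, x) = -9 + sqrt(N**2 + x**2)
l(n, C) = -2 + n*(-12 + sqrt(9 + n**2)) (l(n, C) = -2 + (-3 + (-9 + sqrt((-3)**2 + n**2)))*n = -2 + (-3 + (-9 + sqrt(9 + n**2)))*n = -2 + (-12 + sqrt(9 + n**2))*n = -2 + n*(-12 + sqrt(9 + n**2)))
H(G, v) = 34 - 9*sqrt(2) (H(G, v) = (-2 - 12*(-3) - 3*sqrt(9 + (-3)**2)) + v*(4 - 1*4) = (-2 + 36 - 3*sqrt(9 + 9)) + v*(4 - 4) = (-2 + 36 - 9*sqrt(2)) + v*0 = (-2 + 36 - 9*sqrt(2)) + 0 = (34 - 9*sqrt(2)) + 0 = 34 - 9*sqrt(2))
1/H(-270, 128) = 1/(34 - 9*sqrt(2))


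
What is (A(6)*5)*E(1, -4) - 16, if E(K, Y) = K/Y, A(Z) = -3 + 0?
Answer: -49/4 ≈ -12.250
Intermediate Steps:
A(Z) = -3
(A(6)*5)*E(1, -4) - 16 = (-3*5)*(1/(-4)) - 16 = -15*(-1)/4 - 16 = -15*(-¼) - 16 = 15/4 - 16 = -49/4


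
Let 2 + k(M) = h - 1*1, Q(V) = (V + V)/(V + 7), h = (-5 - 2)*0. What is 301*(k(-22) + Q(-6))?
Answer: -4515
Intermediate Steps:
h = 0 (h = -7*0 = 0)
Q(V) = 2*V/(7 + V) (Q(V) = (2*V)/(7 + V) = 2*V/(7 + V))
k(M) = -3 (k(M) = -2 + (0 - 1*1) = -2 + (0 - 1) = -2 - 1 = -3)
301*(k(-22) + Q(-6)) = 301*(-3 + 2*(-6)/(7 - 6)) = 301*(-3 + 2*(-6)/1) = 301*(-3 + 2*(-6)*1) = 301*(-3 - 12) = 301*(-15) = -4515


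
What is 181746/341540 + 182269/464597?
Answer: 73345400311/79339229690 ≈ 0.92445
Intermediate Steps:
181746/341540 + 182269/464597 = 181746*(1/341540) + 182269*(1/464597) = 90873/170770 + 182269/464597 = 73345400311/79339229690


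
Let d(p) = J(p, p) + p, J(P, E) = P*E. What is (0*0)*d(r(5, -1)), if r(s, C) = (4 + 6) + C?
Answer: 0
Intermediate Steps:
r(s, C) = 10 + C
J(P, E) = E*P
d(p) = p + p² (d(p) = p*p + p = p² + p = p + p²)
(0*0)*d(r(5, -1)) = (0*0)*((10 - 1)*(1 + (10 - 1))) = 0*(9*(1 + 9)) = 0*(9*10) = 0*90 = 0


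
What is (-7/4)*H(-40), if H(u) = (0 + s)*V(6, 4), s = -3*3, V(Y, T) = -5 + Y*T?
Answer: 1197/4 ≈ 299.25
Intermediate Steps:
V(Y, T) = -5 + T*Y
s = -9
H(u) = -171 (H(u) = (0 - 9)*(-5 + 4*6) = -9*(-5 + 24) = -9*19 = -171)
(-7/4)*H(-40) = -7/4*(-171) = 1197/4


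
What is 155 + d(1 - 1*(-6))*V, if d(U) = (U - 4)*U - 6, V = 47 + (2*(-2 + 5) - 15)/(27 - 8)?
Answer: 16205/19 ≈ 852.89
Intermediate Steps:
V = 884/19 (V = 47 + (2*3 - 15)/19 = 47 + (6 - 15)*(1/19) = 47 - 9*1/19 = 47 - 9/19 = 884/19 ≈ 46.526)
d(U) = -6 + U*(-4 + U) (d(U) = (-4 + U)*U - 6 = U*(-4 + U) - 6 = -6 + U*(-4 + U))
155 + d(1 - 1*(-6))*V = 155 + (-6 + (1 - 1*(-6))² - 4*(1 - 1*(-6)))*(884/19) = 155 + (-6 + (1 + 6)² - 4*(1 + 6))*(884/19) = 155 + (-6 + 7² - 4*7)*(884/19) = 155 + (-6 + 49 - 28)*(884/19) = 155 + 15*(884/19) = 155 + 13260/19 = 16205/19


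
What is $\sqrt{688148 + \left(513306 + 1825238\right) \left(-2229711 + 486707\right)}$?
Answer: $2 i \sqrt{1019022714507} \approx 2.0189 \cdot 10^{6} i$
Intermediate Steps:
$\sqrt{688148 + \left(513306 + 1825238\right) \left(-2229711 + 486707\right)} = \sqrt{688148 + 2338544 \left(-1743004\right)} = \sqrt{688148 - 4076091546176} = \sqrt{-4076090858028} = 2 i \sqrt{1019022714507}$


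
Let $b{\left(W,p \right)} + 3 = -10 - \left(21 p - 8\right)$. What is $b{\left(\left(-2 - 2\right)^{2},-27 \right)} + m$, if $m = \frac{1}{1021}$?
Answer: $\frac{573803}{1021} \approx 562.0$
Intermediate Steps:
$m = \frac{1}{1021} \approx 0.00097943$
$b{\left(W,p \right)} = -5 - 21 p$ ($b{\left(W,p \right)} = -3 - \left(2 + 21 p\right) = -5 - 21 p$)
$b{\left(\left(-2 - 2\right)^{2},-27 \right)} + m = \left(-5 - -567\right) + \frac{1}{1021} = \left(-5 + 567\right) + \frac{1}{1021} = 562 + \frac{1}{1021} = \frac{573803}{1021}$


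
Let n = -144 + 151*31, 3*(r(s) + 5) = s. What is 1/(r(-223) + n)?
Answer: 3/13373 ≈ 0.00022433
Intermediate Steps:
r(s) = -5 + s/3
n = 4537 (n = -144 + 4681 = 4537)
1/(r(-223) + n) = 1/((-5 + (⅓)*(-223)) + 4537) = 1/((-5 - 223/3) + 4537) = 1/(-238/3 + 4537) = 1/(13373/3) = 3/13373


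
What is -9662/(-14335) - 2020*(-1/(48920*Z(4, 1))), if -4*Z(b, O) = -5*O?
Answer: 2479152/3506341 ≈ 0.70705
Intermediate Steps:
Z(b, O) = 5*O/4 (Z(b, O) = -(-5)*O/4 = 5*O/4)
-9662/(-14335) - 2020*(-1/(48920*Z(4, 1))) = -9662/(-14335) - 2020/(((((5/4)*1)*4)*5)*(-2446)) = -9662*(-1/14335) - 2020/((((5/4)*4)*5)*(-2446)) = 9662/14335 - 2020/((5*5)*(-2446)) = 9662/14335 - 2020/(25*(-2446)) = 9662/14335 - 2020/(-61150) = 9662/14335 - 2020*(-1/61150) = 9662/14335 + 202/6115 = 2479152/3506341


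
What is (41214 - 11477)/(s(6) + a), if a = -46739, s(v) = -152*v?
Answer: -29737/47651 ≈ -0.62406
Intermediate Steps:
(41214 - 11477)/(s(6) + a) = (41214 - 11477)/(-152*6 - 46739) = 29737/(-912 - 46739) = 29737/(-47651) = 29737*(-1/47651) = -29737/47651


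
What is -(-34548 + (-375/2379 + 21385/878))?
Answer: 24037334637/696254 ≈ 34524.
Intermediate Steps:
-(-34548 + (-375/2379 + 21385/878)) = -(-34548 + (-375*1/2379 + 21385*(1/878))) = -(-34548 + (-125/793 + 21385/878)) = -(-34548 + 16848555/696254) = -1*(-24037334637/696254) = 24037334637/696254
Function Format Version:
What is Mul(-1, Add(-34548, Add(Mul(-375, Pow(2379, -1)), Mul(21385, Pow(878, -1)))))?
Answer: Rational(24037334637, 696254) ≈ 34524.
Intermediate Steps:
Mul(-1, Add(-34548, Add(Mul(-375, Pow(2379, -1)), Mul(21385, Pow(878, -1))))) = Mul(-1, Add(-34548, Add(Mul(-375, Rational(1, 2379)), Mul(21385, Rational(1, 878))))) = Mul(-1, Add(-34548, Add(Rational(-125, 793), Rational(21385, 878)))) = Mul(-1, Add(-34548, Rational(16848555, 696254))) = Mul(-1, Rational(-24037334637, 696254)) = Rational(24037334637, 696254)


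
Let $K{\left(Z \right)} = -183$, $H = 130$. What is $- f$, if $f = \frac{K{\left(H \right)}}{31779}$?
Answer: $\frac{61}{10593} \approx 0.0057585$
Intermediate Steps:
$f = - \frac{61}{10593}$ ($f = - \frac{183}{31779} = \left(-183\right) \frac{1}{31779} = - \frac{61}{10593} \approx -0.0057585$)
$- f = \left(-1\right) \left(- \frac{61}{10593}\right) = \frac{61}{10593}$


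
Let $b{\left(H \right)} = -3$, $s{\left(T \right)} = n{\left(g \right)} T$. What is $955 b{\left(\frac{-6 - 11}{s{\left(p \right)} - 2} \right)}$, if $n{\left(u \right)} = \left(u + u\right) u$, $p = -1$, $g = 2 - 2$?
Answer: $-2865$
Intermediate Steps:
$g = 0$
$n{\left(u \right)} = 2 u^{2}$ ($n{\left(u \right)} = 2 u u = 2 u^{2}$)
$s{\left(T \right)} = 0$ ($s{\left(T \right)} = 2 \cdot 0^{2} T = 2 \cdot 0 T = 0 T = 0$)
$955 b{\left(\frac{-6 - 11}{s{\left(p \right)} - 2} \right)} = 955 \left(-3\right) = -2865$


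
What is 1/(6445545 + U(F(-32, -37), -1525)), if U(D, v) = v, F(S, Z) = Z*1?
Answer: 1/6444020 ≈ 1.5518e-7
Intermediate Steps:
F(S, Z) = Z
1/(6445545 + U(F(-32, -37), -1525)) = 1/(6445545 - 1525) = 1/6444020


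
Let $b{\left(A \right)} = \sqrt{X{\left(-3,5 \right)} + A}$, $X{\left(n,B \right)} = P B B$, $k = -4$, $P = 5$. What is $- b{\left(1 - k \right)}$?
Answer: $- \sqrt{130} \approx -11.402$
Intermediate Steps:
$X{\left(n,B \right)} = 5 B^{2}$ ($X{\left(n,B \right)} = 5 B B = 5 B^{2}$)
$b{\left(A \right)} = \sqrt{125 + A}$ ($b{\left(A \right)} = \sqrt{5 \cdot 5^{2} + A} = \sqrt{5 \cdot 25 + A} = \sqrt{125 + A}$)
$- b{\left(1 - k \right)} = - \sqrt{125 + \left(1 - -4\right)} = - \sqrt{125 + \left(1 + 4\right)} = - \sqrt{125 + 5} = - \sqrt{130}$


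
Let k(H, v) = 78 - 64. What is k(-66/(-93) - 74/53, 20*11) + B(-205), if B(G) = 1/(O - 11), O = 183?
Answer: 2409/172 ≈ 14.006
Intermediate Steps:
B(G) = 1/172 (B(G) = 1/(183 - 11) = 1/172)
k(H, v) = 14
k(-66/(-93) - 74/53, 20*11) + B(-205) = 14 + 1/172 = 2409/172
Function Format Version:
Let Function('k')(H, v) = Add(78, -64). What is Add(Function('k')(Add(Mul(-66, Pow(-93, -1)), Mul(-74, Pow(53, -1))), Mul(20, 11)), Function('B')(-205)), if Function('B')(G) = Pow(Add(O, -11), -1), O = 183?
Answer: Rational(2409, 172) ≈ 14.006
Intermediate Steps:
Function('B')(G) = Rational(1, 172) (Function('B')(G) = Pow(Add(183, -11), -1) = Pow(172, -1) = Rational(1, 172))
Function('k')(H, v) = 14
Add(Function('k')(Add(Mul(-66, Pow(-93, -1)), Mul(-74, Pow(53, -1))), Mul(20, 11)), Function('B')(-205)) = Add(14, Rational(1, 172)) = Rational(2409, 172)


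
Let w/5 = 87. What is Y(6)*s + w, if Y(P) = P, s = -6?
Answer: 399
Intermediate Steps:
w = 435 (w = 5*87 = 435)
Y(6)*s + w = 6*(-6) + 435 = -36 + 435 = 399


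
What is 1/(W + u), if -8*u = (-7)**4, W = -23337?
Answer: -8/189097 ≈ -4.2306e-5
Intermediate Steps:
u = -2401/8 (u = -1/8*(-7)**4 = -1/8*2401 = -2401/8 ≈ -300.13)
1/(W + u) = 1/(-23337 - 2401/8) = 1/(-189097/8) = -8/189097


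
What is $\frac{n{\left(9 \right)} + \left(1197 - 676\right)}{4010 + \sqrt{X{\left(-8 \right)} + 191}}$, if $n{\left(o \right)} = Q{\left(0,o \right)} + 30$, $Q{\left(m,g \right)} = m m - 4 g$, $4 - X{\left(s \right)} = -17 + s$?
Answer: $\frac{206515}{1607988} - \frac{103 \sqrt{55}}{1607988} \approx 0.12796$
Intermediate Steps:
$X{\left(s \right)} = 21 - s$ ($X{\left(s \right)} = 4 - \left(-17 + s\right) = 21 - s$)
$Q{\left(m,g \right)} = m^{2} - 4 g$
$n{\left(o \right)} = 30 - 4 o$ ($n{\left(o \right)} = \left(0^{2} - 4 o\right) + 30 = \left(0 - 4 o\right) + 30 = - 4 o + 30 = 30 - 4 o$)
$\frac{n{\left(9 \right)} + \left(1197 - 676\right)}{4010 + \sqrt{X{\left(-8 \right)} + 191}} = \frac{\left(30 - 36\right) + \left(1197 - 676\right)}{4010 + \sqrt{\left(21 - -8\right) + 191}} = \frac{\left(30 - 36\right) + 521}{4010 + \sqrt{\left(21 + 8\right) + 191}} = \frac{-6 + 521}{4010 + \sqrt{29 + 191}} = \frac{515}{4010 + \sqrt{220}} = \frac{515}{4010 + 2 \sqrt{55}}$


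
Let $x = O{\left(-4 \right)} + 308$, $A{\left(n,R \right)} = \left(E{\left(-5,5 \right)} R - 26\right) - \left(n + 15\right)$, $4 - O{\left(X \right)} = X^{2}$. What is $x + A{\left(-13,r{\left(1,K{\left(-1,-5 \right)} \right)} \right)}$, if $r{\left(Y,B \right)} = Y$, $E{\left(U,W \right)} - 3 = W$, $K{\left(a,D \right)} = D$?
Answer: $276$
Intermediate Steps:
$E{\left(U,W \right)} = 3 + W$
$O{\left(X \right)} = 4 - X^{2}$
$A{\left(n,R \right)} = -41 - n + 8 R$ ($A{\left(n,R \right)} = \left(\left(3 + 5\right) R - 26\right) - \left(n + 15\right) = \left(8 R - 26\right) - \left(15 + n\right) = \left(-26 + 8 R\right) - \left(15 + n\right) = -41 - n + 8 R$)
$x = 296$ ($x = \left(4 - \left(-4\right)^{2}\right) + 308 = \left(4 - 16\right) + 308 = -12 + 308 = 296$)
$x + A{\left(-13,r{\left(1,K{\left(-1,-5 \right)} \right)} \right)} = 296 - 20 = 276$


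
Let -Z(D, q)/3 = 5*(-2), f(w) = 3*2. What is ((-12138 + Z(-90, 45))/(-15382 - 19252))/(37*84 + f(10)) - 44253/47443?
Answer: -36152453212/38763186699 ≈ -0.93265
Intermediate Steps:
f(w) = 6
Z(D, q) = 30 (Z(D, q) = -15*(-2) = -3*(-10) = 30)
((-12138 + Z(-90, 45))/(-15382 - 19252))/(37*84 + f(10)) - 44253/47443 = ((-12138 + 30)/(-15382 - 19252))/(37*84 + 6) - 44253/47443 = (-12108/(-34634))/(3108 + 6) - 44253*1/47443 = -12108*(-1/34634)/3114 - 4023/4313 = (6054/17317)*(1/3114) - 4023/4313 = 1009/8987523 - 4023/4313 = -36152453212/38763186699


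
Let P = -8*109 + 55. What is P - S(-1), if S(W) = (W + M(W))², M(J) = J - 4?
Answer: -853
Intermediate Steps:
M(J) = -4 + J
P = -817 (P = -872 + 55 = -817)
S(W) = (-4 + 2*W)² (S(W) = (W + (-4 + W))² = (-4 + 2*W)²)
P - S(-1) = -817 - 4*(-2 - 1)² = -817 - 4*(-3)² = -817 - 4*9 = -817 - 1*36 = -817 - 36 = -853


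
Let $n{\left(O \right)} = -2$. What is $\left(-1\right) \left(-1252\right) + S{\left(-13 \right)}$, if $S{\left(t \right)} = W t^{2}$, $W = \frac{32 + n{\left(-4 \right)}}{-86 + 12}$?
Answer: $\frac{43789}{37} \approx 1183.5$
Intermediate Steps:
$W = - \frac{15}{37}$ ($W = \frac{32 - 2}{-86 + 12} = \frac{30}{-74} = 30 \left(- \frac{1}{74}\right) = - \frac{15}{37} \approx -0.40541$)
$S{\left(t \right)} = - \frac{15 t^{2}}{37}$
$\left(-1\right) \left(-1252\right) + S{\left(-13 \right)} = \left(-1\right) \left(-1252\right) - \frac{15 \left(-13\right)^{2}}{37} = 1252 - \frac{2535}{37} = \frac{43789}{37}$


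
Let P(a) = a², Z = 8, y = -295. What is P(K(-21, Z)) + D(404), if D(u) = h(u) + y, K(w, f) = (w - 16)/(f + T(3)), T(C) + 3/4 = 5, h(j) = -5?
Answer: -698396/2401 ≈ -290.88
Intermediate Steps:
T(C) = 17/4 (T(C) = -¾ + 5 = 17/4)
K(w, f) = (-16 + w)/(17/4 + f) (K(w, f) = (w - 16)/(f + 17/4) = (-16 + w)/(17/4 + f))
D(u) = -300 (D(u) = -5 - 295 = -300)
P(K(-21, Z)) + D(404) = (4*(-16 - 21)/(17 + 4*8))² - 300 = (4*(-37)/(17 + 32))² - 300 = (4*(-37)/49)² - 300 = (4*(1/49)*(-37))² - 300 = (-148/49)² - 300 = 21904/2401 - 300 = -698396/2401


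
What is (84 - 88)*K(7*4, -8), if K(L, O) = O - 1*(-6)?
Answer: 8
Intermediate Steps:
K(L, O) = 6 + O (K(L, O) = O + 6 = 6 + O)
(84 - 88)*K(7*4, -8) = (84 - 88)*(6 - 8) = -4*(-2) = 8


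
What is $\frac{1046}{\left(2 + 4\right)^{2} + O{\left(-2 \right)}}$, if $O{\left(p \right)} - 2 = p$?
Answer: $\frac{523}{18} \approx 29.056$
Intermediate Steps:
$O{\left(p \right)} = 2 + p$
$\frac{1046}{\left(2 + 4\right)^{2} + O{\left(-2 \right)}} = \frac{1046}{\left(2 + 4\right)^{2} + \left(2 - 2\right)} = \frac{1046}{6^{2} + 0} = \frac{1046}{36 + 0} = \frac{1046}{36} = 1046 \cdot \frac{1}{36} = \frac{523}{18}$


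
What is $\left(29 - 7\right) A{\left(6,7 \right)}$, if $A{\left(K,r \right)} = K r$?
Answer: $924$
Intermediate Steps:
$\left(29 - 7\right) A{\left(6,7 \right)} = \left(29 - 7\right) 6 \cdot 7 = 22 \cdot 42 = 924$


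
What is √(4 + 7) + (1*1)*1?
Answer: 1 + √11 ≈ 4.3166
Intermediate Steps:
√(4 + 7) + (1*1)*1 = √11 + 1*1 = √11 + 1 = 1 + √11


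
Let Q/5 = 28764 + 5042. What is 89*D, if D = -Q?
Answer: -15043670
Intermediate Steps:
Q = 169030 (Q = 5*(28764 + 5042) = 5*33806 = 169030)
D = -169030 (D = -1*169030 = -169030)
89*D = 89*(-169030) = -15043670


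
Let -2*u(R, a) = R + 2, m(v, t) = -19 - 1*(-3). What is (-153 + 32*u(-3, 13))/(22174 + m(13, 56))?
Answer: -137/22158 ≈ -0.0061829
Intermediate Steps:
m(v, t) = -16 (m(v, t) = -19 + 3 = -16)
u(R, a) = -1 - R/2 (u(R, a) = -(R + 2)/2 = -(2 + R)/2 = -1 - R/2)
(-153 + 32*u(-3, 13))/(22174 + m(13, 56)) = (-153 + 32*(-1 - ½*(-3)))/(22174 - 16) = (-153 + 32*(-1 + 3/2))/22158 = (-153 + 32*(½))*(1/22158) = (-153 + 16)*(1/22158) = -137*1/22158 = -137/22158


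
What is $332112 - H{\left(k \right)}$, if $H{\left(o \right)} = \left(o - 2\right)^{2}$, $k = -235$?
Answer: $275943$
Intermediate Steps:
$H{\left(o \right)} = \left(-2 + o\right)^{2}$
$332112 - H{\left(k \right)} = 332112 - \left(-2 - 235\right)^{2} = 332112 - \left(-237\right)^{2} = 332112 - 56169 = 275943$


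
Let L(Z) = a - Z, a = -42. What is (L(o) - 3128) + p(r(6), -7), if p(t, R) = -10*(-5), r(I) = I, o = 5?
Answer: -3125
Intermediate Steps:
p(t, R) = 50
L(Z) = -42 - Z
(L(o) - 3128) + p(r(6), -7) = ((-42 - 1*5) - 3128) + 50 = ((-42 - 5) - 3128) + 50 = (-47 - 3128) + 50 = -3175 + 50 = -3125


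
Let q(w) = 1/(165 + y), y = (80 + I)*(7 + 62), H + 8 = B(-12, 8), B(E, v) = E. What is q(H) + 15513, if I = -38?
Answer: 47516320/3063 ≈ 15513.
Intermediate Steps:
H = -20 (H = -8 - 12 = -20)
y = 2898 (y = (80 - 38)*(7 + 62) = 42*69 = 2898)
q(w) = 1/3063 (q(w) = 1/(165 + 2898) = 1/3063)
q(H) + 15513 = 1/3063 + 15513 = 47516320/3063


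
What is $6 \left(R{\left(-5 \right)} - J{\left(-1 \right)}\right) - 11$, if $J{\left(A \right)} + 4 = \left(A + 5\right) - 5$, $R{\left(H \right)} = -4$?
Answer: $-5$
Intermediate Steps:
$J{\left(A \right)} = -4 + A$ ($J{\left(A \right)} = -4 + \left(\left(A + 5\right) - 5\right) = -4 + \left(\left(5 + A\right) - 5\right) = -4 + A$)
$6 \left(R{\left(-5 \right)} - J{\left(-1 \right)}\right) - 11 = 6 \left(-4 - \left(-4 - 1\right)\right) - 11 = 6 \left(-4 - -5\right) - 11 = 6 \left(-4 + 5\right) - 11 = 6 \cdot 1 - 11 = 6 - 11 = -5$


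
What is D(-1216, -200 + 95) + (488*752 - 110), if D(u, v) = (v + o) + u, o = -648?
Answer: 364897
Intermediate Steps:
D(u, v) = -648 + u + v (D(u, v) = (v - 648) + u = (-648 + v) + u = -648 + u + v)
D(-1216, -200 + 95) + (488*752 - 110) = (-648 - 1216 + (-200 + 95)) + (488*752 - 110) = (-648 - 1216 - 105) + (366976 - 110) = -1969 + 366866 = 364897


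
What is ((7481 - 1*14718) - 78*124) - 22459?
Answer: -39368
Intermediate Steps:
((7481 - 1*14718) - 78*124) - 22459 = ((7481 - 14718) - 9672) - 22459 = (-7237 - 9672) - 22459 = -16909 - 22459 = -39368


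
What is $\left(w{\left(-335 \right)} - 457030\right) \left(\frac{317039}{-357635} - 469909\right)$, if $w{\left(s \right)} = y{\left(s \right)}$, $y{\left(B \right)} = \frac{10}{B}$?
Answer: $\frac{5146051598314401048}{23961545} \approx 2.1476 \cdot 10^{11}$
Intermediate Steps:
$w{\left(s \right)} = \frac{10}{s}$
$\left(w{\left(-335 \right)} - 457030\right) \left(\frac{317039}{-357635} - 469909\right) = \left(\frac{10}{-335} - 457030\right) \left(\frac{317039}{-357635} - 469909\right) = \left(10 \left(- \frac{1}{335}\right) - 457030\right) \left(317039 \left(- \frac{1}{357635}\right) - 469909\right) = \left(- \frac{2}{67} - 457030\right) \left(- \frac{317039}{357635} - 469909\right) = \left(- \frac{30621012}{67}\right) \left(- \frac{168056222254}{357635}\right) = \frac{5146051598314401048}{23961545}$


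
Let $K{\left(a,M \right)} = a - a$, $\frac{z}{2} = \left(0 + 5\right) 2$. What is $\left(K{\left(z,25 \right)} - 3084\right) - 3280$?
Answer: $-6364$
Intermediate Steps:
$z = 20$ ($z = 2 \left(0 + 5\right) 2 = 2 \cdot 5 \cdot 2 = 2 \cdot 10 = 20$)
$K{\left(a,M \right)} = 0$
$\left(K{\left(z,25 \right)} - 3084\right) - 3280 = \left(0 - 3084\right) - 3280 = -3084 - 3280 = -6364$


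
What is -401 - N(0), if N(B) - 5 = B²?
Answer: -406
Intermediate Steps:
N(B) = 5 + B²
-401 - N(0) = -401 - (5 + 0²) = -401 - (5 + 0) = -401 - 1*5 = -401 - 5 = -406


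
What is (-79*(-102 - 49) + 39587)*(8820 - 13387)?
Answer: -235273572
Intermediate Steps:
(-79*(-102 - 49) + 39587)*(8820 - 13387) = (-79*(-151) + 39587)*(-4567) = (11929 + 39587)*(-4567) = 51516*(-4567) = -235273572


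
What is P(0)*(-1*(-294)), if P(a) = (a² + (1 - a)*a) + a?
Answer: 0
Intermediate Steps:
P(a) = a + a² + a*(1 - a) (P(a) = (a² + a*(1 - a)) + a = a + a² + a*(1 - a))
P(0)*(-1*(-294)) = (2*0)*(-1*(-294)) = 0*294 = 0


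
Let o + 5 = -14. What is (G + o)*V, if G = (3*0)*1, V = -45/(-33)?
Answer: -285/11 ≈ -25.909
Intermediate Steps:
V = 15/11 (V = -45*(-1/33) = 15/11 ≈ 1.3636)
G = 0 (G = 0*1 = 0)
o = -19 (o = -5 - 14 = -19)
(G + o)*V = (0 - 19)*(15/11) = -19*15/11 = -285/11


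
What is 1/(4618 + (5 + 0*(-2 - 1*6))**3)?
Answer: 1/4743 ≈ 0.00021084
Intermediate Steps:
1/(4618 + (5 + 0*(-2 - 1*6))**3) = 1/(4618 + (5 + 0*(-2 - 6))**3) = 1/(4618 + (5 + 0*(-8))**3) = 1/(4618 + (5 + 0)**3) = 1/(4618 + 5**3) = 1/(4618 + 125) = 1/4743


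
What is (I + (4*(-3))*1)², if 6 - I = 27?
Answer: 1089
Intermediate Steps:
I = -21 (I = 6 - 1*27 = 6 - 27 = -21)
(I + (4*(-3))*1)² = (-21 + (4*(-3))*1)² = (-21 - 12*1)² = (-21 - 12)² = (-33)² = 1089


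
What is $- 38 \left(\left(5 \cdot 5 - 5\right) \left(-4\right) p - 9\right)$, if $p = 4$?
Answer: $12502$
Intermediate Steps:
$- 38 \left(\left(5 \cdot 5 - 5\right) \left(-4\right) p - 9\right) = - 38 \left(\left(5 \cdot 5 - 5\right) \left(-4\right) 4 - 9\right) = - 38 \left(\left(25 - 5\right) \left(-4\right) 4 - 9\right) = - 38 \left(20 \left(-4\right) 4 - 9\right) = - 38 \left(\left(-80\right) 4 - 9\right) = - 38 \left(-320 - 9\right) = \left(-38\right) \left(-329\right) = 12502$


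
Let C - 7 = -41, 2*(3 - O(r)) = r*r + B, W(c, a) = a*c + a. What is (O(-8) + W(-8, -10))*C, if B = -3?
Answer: -1445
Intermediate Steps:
W(c, a) = a + a*c
O(r) = 9/2 - r**2/2 (O(r) = 3 - (r*r - 3)/2 = 3 - (r**2 - 3)/2 = 3 - (-3 + r**2)/2 = 3 + (3/2 - r**2/2) = 9/2 - r**2/2)
C = -34 (C = 7 - 41 = -34)
(O(-8) + W(-8, -10))*C = ((9/2 - 1/2*(-8)**2) - 10*(1 - 8))*(-34) = ((9/2 - 1/2*64) - 10*(-7))*(-34) = ((9/2 - 32) + 70)*(-34) = (-55/2 + 70)*(-34) = (85/2)*(-34) = -1445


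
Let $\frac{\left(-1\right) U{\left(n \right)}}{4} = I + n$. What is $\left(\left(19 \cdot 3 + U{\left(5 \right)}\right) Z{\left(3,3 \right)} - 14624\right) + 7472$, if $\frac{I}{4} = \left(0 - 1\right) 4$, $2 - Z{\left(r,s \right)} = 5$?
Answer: $-7455$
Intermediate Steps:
$Z{\left(r,s \right)} = -3$ ($Z{\left(r,s \right)} = 2 - 5 = -3$)
$I = -16$ ($I = 4 \left(0 - 1\right) 4 = 4 \left(\left(-1\right) 4\right) = 4 \left(-4\right) = -16$)
$U{\left(n \right)} = 64 - 4 n$ ($U{\left(n \right)} = - 4 \left(-16 + n\right) = 64 - 4 n$)
$\left(\left(19 \cdot 3 + U{\left(5 \right)}\right) Z{\left(3,3 \right)} - 14624\right) + 7472 = \left(\left(19 \cdot 3 + \left(64 - 20\right)\right) \left(-3\right) - 14624\right) + 7472 = \left(\left(57 + \left(64 - 20\right)\right) \left(-3\right) - 14624\right) + 7472 = \left(\left(57 + 44\right) \left(-3\right) - 14624\right) + 7472 = \left(101 \left(-3\right) - 14624\right) + 7472 = \left(-303 - 14624\right) + 7472 = -14927 + 7472 = -7455$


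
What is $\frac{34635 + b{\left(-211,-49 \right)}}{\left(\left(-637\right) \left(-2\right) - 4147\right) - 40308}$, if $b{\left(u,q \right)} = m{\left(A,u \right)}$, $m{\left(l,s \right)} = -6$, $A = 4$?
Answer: $- \frac{34629}{43181} \approx -0.80195$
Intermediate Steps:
$b{\left(u,q \right)} = -6$
$\frac{34635 + b{\left(-211,-49 \right)}}{\left(\left(-637\right) \left(-2\right) - 4147\right) - 40308} = \frac{34635 - 6}{\left(\left(-637\right) \left(-2\right) - 4147\right) - 40308} = \frac{34629}{\left(1274 - 4147\right) - 40308} = \frac{34629}{-2873 - 40308} = \frac{34629}{-43181} = 34629 \left(- \frac{1}{43181}\right) = - \frac{34629}{43181}$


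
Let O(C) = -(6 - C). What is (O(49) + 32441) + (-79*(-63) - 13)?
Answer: 37448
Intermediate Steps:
O(C) = -6 + C
(O(49) + 32441) + (-79*(-63) - 13) = ((-6 + 49) + 32441) + (-79*(-63) - 13) = (43 + 32441) + (4977 - 13) = 32484 + 4964 = 37448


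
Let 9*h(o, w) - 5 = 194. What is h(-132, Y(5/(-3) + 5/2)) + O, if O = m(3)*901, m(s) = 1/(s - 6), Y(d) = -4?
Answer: -2504/9 ≈ -278.22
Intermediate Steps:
m(s) = 1/(-6 + s)
h(o, w) = 199/9 (h(o, w) = 5/9 + (⅑)*194 = 5/9 + 194/9 = 199/9)
O = -901/3 (O = 901/(-6 + 3) = 901/(-3) = -⅓*901 = -901/3 ≈ -300.33)
h(-132, Y(5/(-3) + 5/2)) + O = 199/9 - 901/3 = -2504/9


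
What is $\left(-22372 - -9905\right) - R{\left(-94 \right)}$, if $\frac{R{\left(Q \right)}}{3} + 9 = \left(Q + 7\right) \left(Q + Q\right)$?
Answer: $-61508$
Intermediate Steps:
$R{\left(Q \right)} = -27 + 6 Q \left(7 + Q\right)$ ($R{\left(Q \right)} = -27 + 3 \left(Q + 7\right) \left(Q + Q\right) = -27 + 3 \left(7 + Q\right) 2 Q = -27 + 3 \cdot 2 Q \left(7 + Q\right) = -27 + 6 Q \left(7 + Q\right)$)
$\left(-22372 - -9905\right) - R{\left(-94 \right)} = \left(-22372 - -9905\right) - \left(-27 + 6 \left(-94\right)^{2} + 42 \left(-94\right)\right) = \left(-22372 + 9905\right) - \left(-27 + 6 \cdot 8836 - 3948\right) = -12467 - \left(-27 + 53016 - 3948\right) = -12467 - 49041 = -61508$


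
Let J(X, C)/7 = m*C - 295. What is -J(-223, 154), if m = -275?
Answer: 298515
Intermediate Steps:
J(X, C) = -2065 - 1925*C (J(X, C) = 7*(-275*C - 295) = 7*(-295 - 275*C) = -2065 - 1925*C)
-J(-223, 154) = -(-2065 - 1925*154) = -(-2065 - 296450) = -1*(-298515) = 298515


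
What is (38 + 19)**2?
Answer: 3249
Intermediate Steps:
(38 + 19)**2 = 57**2 = 3249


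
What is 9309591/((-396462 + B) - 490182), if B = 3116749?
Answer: 9309591/2230105 ≈ 4.1745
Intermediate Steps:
9309591/((-396462 + B) - 490182) = 9309591/((-396462 + 3116749) - 490182) = 9309591/(2720287 - 490182) = 9309591/2230105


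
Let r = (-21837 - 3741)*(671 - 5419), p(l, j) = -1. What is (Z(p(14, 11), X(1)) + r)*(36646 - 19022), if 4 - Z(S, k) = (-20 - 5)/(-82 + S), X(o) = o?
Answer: 177647820259016/83 ≈ 2.1403e+12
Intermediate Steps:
r = 121444344 (r = -25578*(-4748) = 121444344)
Z(S, k) = 4 + 25/(-82 + S) (Z(S, k) = 4 - (-20 - 5)/(-82 + S) = 4 - (-25)/(-82 + S) = 4 + 25/(-82 + S))
(Z(p(14, 11), X(1)) + r)*(36646 - 19022) = ((-303 + 4*(-1))/(-82 - 1) + 121444344)*(36646 - 19022) = ((-303 - 4)/(-83) + 121444344)*17624 = (-1/83*(-307) + 121444344)*17624 = (307/83 + 121444344)*17624 = (10079880859/83)*17624 = 177647820259016/83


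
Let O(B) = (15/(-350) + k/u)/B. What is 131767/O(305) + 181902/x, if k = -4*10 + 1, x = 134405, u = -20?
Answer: 756223181782334/35886135 ≈ 2.1073e+7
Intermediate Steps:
k = -39 (k = -40 + 1 = -39)
O(B) = 267/(140*B) (O(B) = (15/(-350) - 39/(-20))/B = (15*(-1/350) - 39*(-1/20))/B = (-3/70 + 39/20)/B = 267/(140*B))
131767/O(305) + 181902/x = 131767/(((267/140)/305)) + 181902/134405 = 131767/(((267/140)*(1/305))) + 181902*(1/134405) = 131767/(267/42700) + 181902/134405 = 131767*(42700/267) + 181902/134405 = 5626450900/267 + 181902/134405 = 756223181782334/35886135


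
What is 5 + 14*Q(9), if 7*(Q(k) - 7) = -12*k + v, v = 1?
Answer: -111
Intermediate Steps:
Q(k) = 50/7 - 12*k/7 (Q(k) = 7 + (-12*k + 1)/7 = 7 + (1 - 12*k)/7 = 7 + (1/7 - 12*k/7) = 50/7 - 12*k/7)
5 + 14*Q(9) = 5 + 14*(50/7 - 12/7*9) = 5 + 14*(50/7 - 108/7) = 5 + 14*(-58/7) = 5 - 116 = -111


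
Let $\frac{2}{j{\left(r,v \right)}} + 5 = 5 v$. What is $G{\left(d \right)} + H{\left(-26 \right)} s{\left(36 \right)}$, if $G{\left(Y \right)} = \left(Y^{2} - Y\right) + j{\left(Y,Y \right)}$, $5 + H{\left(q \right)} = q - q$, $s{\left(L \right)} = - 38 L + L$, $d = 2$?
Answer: $\frac{33312}{5} \approx 6662.4$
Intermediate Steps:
$j{\left(r,v \right)} = \frac{2}{-5 + 5 v}$
$s{\left(L \right)} = - 37 L$
$H{\left(q \right)} = -5$ ($H{\left(q \right)} = -5 + \left(q - q\right) = -5 + 0 = -5$)
$G{\left(Y \right)} = Y^{2} - Y + \frac{2}{5 \left(-1 + Y\right)}$ ($G{\left(Y \right)} = \left(Y^{2} - Y\right) + \frac{2}{5 \left(-1 + Y\right)} = Y^{2} - Y + \frac{2}{5 \left(-1 + Y\right)}$)
$G{\left(d \right)} + H{\left(-26 \right)} s{\left(36 \right)} = \left(2^{2} - 2 + \frac{2}{-5 + 5 \cdot 2}\right) - 5 \left(\left(-37\right) 36\right) = \left(4 - 2 + \frac{2}{-5 + 10}\right) - -6660 = \left(4 - 2 + \frac{2}{5}\right) + 6660 = \frac{12}{5} + 6660 = \frac{33312}{5}$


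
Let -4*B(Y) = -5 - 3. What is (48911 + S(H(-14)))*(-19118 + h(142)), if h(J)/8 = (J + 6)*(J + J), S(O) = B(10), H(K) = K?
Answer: 15512170994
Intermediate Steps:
B(Y) = 2 (B(Y) = -(-5 - 3)/4 = -¼*(-8) = 2)
S(O) = 2
h(J) = 16*J*(6 + J) (h(J) = 8*((J + 6)*(J + J)) = 8*((6 + J)*(2*J)) = 8*(2*J*(6 + J)) = 16*J*(6 + J))
(48911 + S(H(-14)))*(-19118 + h(142)) = (48911 + 2)*(-19118 + 16*142*(6 + 142)) = 48913*(-19118 + 16*142*148) = 48913*(-19118 + 336256) = 48913*317138 = 15512170994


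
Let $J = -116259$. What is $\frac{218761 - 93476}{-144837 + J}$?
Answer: $- \frac{125285}{261096} \approx -0.47984$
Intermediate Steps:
$\frac{218761 - 93476}{-144837 + J} = \frac{218761 - 93476}{-144837 - 116259} = \frac{125285}{-261096} = 125285 \left(- \frac{1}{261096}\right) = - \frac{125285}{261096}$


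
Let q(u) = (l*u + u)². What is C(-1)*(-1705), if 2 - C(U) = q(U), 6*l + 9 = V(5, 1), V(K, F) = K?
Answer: -28985/9 ≈ -3220.6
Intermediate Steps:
l = -⅔ (l = -3/2 + (⅙)*5 = -3/2 + ⅚ = -⅔ ≈ -0.66667)
q(u) = u²/9 (q(u) = (-2*u/3 + u)² = (u/3)² = u²/9)
C(U) = 2 - U²/9
C(-1)*(-1705) = (2 - ⅑*(-1)²)*(-1705) = (2 - ⅑*1)*(-1705) = (2 - ⅑)*(-1705) = (17/9)*(-1705) = -28985/9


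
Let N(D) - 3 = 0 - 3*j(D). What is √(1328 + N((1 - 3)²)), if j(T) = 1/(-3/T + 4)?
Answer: √224783/13 ≈ 36.470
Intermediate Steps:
j(T) = 1/(4 - 3/T)
N(D) = 3 - 3*D/(-3 + 4*D) (N(D) = 3 + (0 - 3*D/(-3 + 4*D)) = 3 - 3*D/(-3 + 4*D))
√(1328 + N((1 - 3)²)) = √(1328 + 9*(-1 + (1 - 3)²)/(-3 + 4*(1 - 3)²)) = √(1328 + 9*(-1 + (-2)²)/(-3 + 4*(-2)²)) = √(1328 + 9*(-1 + 4)/(-3 + 4*4)) = √(1328 + 9*3/(-3 + 16)) = √(1328 + 9*3/13) = √(1328 + 9*(1/13)*3) = √(1328 + 27/13) = √(17291/13) = √224783/13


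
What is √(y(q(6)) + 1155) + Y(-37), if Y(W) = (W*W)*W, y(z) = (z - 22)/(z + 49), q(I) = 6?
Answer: -50653 + √3492995/55 ≈ -50619.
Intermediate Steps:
y(z) = (-22 + z)/(49 + z)
Y(W) = W³ (Y(W) = W²*W = W³)
√(y(q(6)) + 1155) + Y(-37) = √((-22 + 6)/(49 + 6) + 1155) + (-37)³ = √(-16/55 + 1155) - 50653 = √(63509/55) - 50653 = √3492995/55 - 50653 = -50653 + √3492995/55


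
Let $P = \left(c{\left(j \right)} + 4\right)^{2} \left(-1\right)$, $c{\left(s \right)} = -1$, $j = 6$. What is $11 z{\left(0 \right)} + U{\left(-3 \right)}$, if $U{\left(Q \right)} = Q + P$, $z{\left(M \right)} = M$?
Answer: $-12$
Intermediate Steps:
$P = -9$ ($P = \left(-1 + 4\right)^{2} \left(-1\right) = 3^{2} \left(-1\right) = 9 \left(-1\right) = -9$)
$U{\left(Q \right)} = -9 + Q$ ($U{\left(Q \right)} = Q - 9 = -9 + Q$)
$11 z{\left(0 \right)} + U{\left(-3 \right)} = 11 \cdot 0 - 12 = 0 - 12 = -12$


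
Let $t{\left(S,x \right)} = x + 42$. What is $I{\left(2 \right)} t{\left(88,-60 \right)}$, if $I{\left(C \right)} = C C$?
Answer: $-72$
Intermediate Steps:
$t{\left(S,x \right)} = 42 + x$
$I{\left(C \right)} = C^{2}$
$I{\left(2 \right)} t{\left(88,-60 \right)} = 2^{2} \left(42 - 60\right) = 4 \left(-18\right) = -72$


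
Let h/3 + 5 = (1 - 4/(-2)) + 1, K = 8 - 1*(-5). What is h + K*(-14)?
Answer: -185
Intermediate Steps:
K = 13 (K = 8 + 5 = 13)
h = -3 (h = -15 + 3*((1 - 4/(-2)) + 1) = -15 + 3*((1 - 4*(-1/2)) + 1) = -15 + 3*((1 + 2) + 1) = -15 + 3*(3 + 1) = -15 + 3*4 = -15 + 12 = -3)
h + K*(-14) = -3 + 13*(-14) = -3 - 182 = -185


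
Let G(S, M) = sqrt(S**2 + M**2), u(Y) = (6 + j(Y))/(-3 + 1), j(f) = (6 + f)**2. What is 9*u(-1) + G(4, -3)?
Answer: -269/2 ≈ -134.50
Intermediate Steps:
u(Y) = -3 - (6 + Y)**2/2 (u(Y) = (6 + (6 + Y)**2)/(-3 + 1) = (6 + (6 + Y)**2)/(-2) = (6 + (6 + Y)**2)*(-1/2) = -3 - (6 + Y)**2/2)
G(S, M) = sqrt(M**2 + S**2)
9*u(-1) + G(4, -3) = 9*(-3 - (6 - 1)**2/2) + sqrt((-3)**2 + 4**2) = 9*(-3 - 1/2*5**2) + sqrt(9 + 16) = 9*(-3 - 1/2*25) + sqrt(25) = 9*(-3 - 25/2) + 5 = 9*(-31/2) + 5 = -279/2 + 5 = -269/2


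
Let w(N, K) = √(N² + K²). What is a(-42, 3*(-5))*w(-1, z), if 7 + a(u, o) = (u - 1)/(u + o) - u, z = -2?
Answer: 2038*√5/57 ≈ 79.949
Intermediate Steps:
w(N, K) = √(K² + N²)
a(u, o) = -7 - u + (-1 + u)/(o + u) (a(u, o) = -7 + ((u - 1)/(u + o) - u) = -7 + ((-1 + u)/(o + u) - u) = -7 + (-u + (-1 + u)/(o + u)) = -7 - u + (-1 + u)/(o + u))
a(-42, 3*(-5))*w(-1, z) = ((-1 - 1*(-42)² - 21*(-5) - 6*(-42) - 1*3*(-5)*(-42))/(3*(-5) - 42))*√((-2)² + (-1)²) = ((-1 - 1*1764 - 7*(-15) + 252 - 1*(-15)*(-42))/(-15 - 42))*√(4 + 1) = ((-1 - 1764 + 105 + 252 - 630)/(-57))*√5 = (-1/57*(-2038))*√5 = 2038*√5/57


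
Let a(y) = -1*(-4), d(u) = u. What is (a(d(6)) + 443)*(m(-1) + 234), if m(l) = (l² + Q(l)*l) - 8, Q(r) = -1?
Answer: 101916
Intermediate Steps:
a(y) = 4
m(l) = -8 + l² - l (m(l) = (l² - l) - 8 = -8 + l² - l)
(a(d(6)) + 443)*(m(-1) + 234) = (4 + 443)*((-8 + (-1)² - 1*(-1)) + 234) = 447*((-8 + 1 + 1) + 234) = 447*(-6 + 234) = 447*228 = 101916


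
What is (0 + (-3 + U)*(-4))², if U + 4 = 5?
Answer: 64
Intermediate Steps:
U = 1 (U = -4 + 5 = 1)
(0 + (-3 + U)*(-4))² = (0 + (-3 + 1)*(-4))² = (0 - 2*(-4))² = (0 + 8)² = 8² = 64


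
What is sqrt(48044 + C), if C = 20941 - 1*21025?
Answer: 2*sqrt(11990) ≈ 219.00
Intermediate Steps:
C = -84 (C = 20941 - 21025 = -84)
sqrt(48044 + C) = sqrt(48044 - 84) = sqrt(47960) = 2*sqrt(11990)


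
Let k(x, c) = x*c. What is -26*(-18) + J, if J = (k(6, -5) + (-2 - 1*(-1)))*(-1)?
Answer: 499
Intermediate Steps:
k(x, c) = c*x
J = 31 (J = (-5*6 + (-2 - 1*(-1)))*(-1) = (-30 + (-2 + 1))*(-1) = (-30 - 1)*(-1) = -31*(-1) = 31)
-26*(-18) + J = -26*(-18) + 31 = 468 + 31 = 499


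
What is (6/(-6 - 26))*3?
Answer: -9/16 ≈ -0.56250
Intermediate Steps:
(6/(-6 - 26))*3 = (6/(-32))*3 = (6*(-1/32))*3 = -3/16*3 = -9/16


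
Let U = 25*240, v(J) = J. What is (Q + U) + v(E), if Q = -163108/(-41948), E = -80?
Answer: 62123817/10487 ≈ 5923.9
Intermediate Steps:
Q = 40777/10487 (Q = -163108*(-1/41948) = 40777/10487 ≈ 3.8883)
U = 6000
(Q + U) + v(E) = (40777/10487 + 6000) - 80 = 62962777/10487 - 80 = 62123817/10487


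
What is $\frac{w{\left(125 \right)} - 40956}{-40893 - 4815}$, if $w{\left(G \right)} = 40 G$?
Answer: $\frac{8989}{11427} \approx 0.78665$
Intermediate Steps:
$\frac{w{\left(125 \right)} - 40956}{-40893 - 4815} = \frac{40 \cdot 125 - 40956}{-40893 - 4815} = \frac{5000 - 40956}{-45708} = \left(-35956\right) \left(- \frac{1}{45708}\right) = \frac{8989}{11427}$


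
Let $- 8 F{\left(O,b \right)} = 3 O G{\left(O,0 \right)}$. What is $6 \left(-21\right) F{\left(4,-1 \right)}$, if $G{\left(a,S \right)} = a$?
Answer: $756$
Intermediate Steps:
$F{\left(O,b \right)} = - \frac{3 O^{2}}{8}$ ($F{\left(O,b \right)} = - \frac{3 O O}{8} = - \frac{3 O^{2}}{8}$)
$6 \left(-21\right) F{\left(4,-1 \right)} = 6 \left(-21\right) \left(- \frac{3 \cdot 4^{2}}{8}\right) = - 126 \left(\left(- \frac{3}{8}\right) 16\right) = \left(-126\right) \left(-6\right) = 756$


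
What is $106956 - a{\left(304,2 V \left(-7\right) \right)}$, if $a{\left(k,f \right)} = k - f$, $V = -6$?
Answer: $106736$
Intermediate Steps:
$106956 - a{\left(304,2 V \left(-7\right) \right)} = 106956 - \left(304 - 2 \left(-6\right) \left(-7\right)\right) = 106956 - \left(304 - \left(-12\right) \left(-7\right)\right) = 106956 - \left(304 - 84\right) = 106956 - 220 = 106736$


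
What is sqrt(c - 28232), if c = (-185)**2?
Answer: sqrt(5993) ≈ 77.414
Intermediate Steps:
c = 34225
sqrt(c - 28232) = sqrt(34225 - 28232) = sqrt(5993)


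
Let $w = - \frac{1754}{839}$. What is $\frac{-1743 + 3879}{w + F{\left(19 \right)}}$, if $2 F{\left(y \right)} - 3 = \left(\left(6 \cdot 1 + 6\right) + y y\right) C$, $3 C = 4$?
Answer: $\frac{10752624}{1248815} \approx 8.6103$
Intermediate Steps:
$C = \frac{4}{3}$ ($C = \frac{1}{3} \cdot 4 = \frac{4}{3} \approx 1.3333$)
$w = - \frac{1754}{839}$ ($w = \left(-1754\right) \frac{1}{839} = - \frac{1754}{839} \approx -2.0906$)
$F{\left(y \right)} = \frac{19}{2} + \frac{2 y^{2}}{3}$ ($F{\left(y \right)} = \frac{3}{2} + \frac{\left(\left(6 \cdot 1 + 6\right) + y y\right) \frac{4}{3}}{2} = \frac{3}{2} + \frac{\left(\left(6 + 6\right) + y^{2}\right) \frac{4}{3}}{2} = \frac{3}{2} + \frac{\left(12 + y^{2}\right) \frac{4}{3}}{2} = \frac{3}{2} + \frac{16 + \frac{4 y^{2}}{3}}{2} = \frac{3}{2} + \left(8 + \frac{2 y^{2}}{3}\right) = \frac{19}{2} + \frac{2 y^{2}}{3}$)
$\frac{-1743 + 3879}{w + F{\left(19 \right)}} = \frac{-1743 + 3879}{- \frac{1754}{839} + \left(\frac{19}{2} + \frac{2 \cdot 19^{2}}{3}\right)} = \frac{2136}{- \frac{1754}{839} + \left(\frac{19}{2} + \frac{2}{3} \cdot 361\right)} = \frac{2136}{- \frac{1754}{839} + \left(\frac{19}{2} + \frac{722}{3}\right)} = \frac{2136}{- \frac{1754}{839} + \frac{1501}{6}} = \frac{2136}{\frac{1248815}{5034}} = 2136 \cdot \frac{5034}{1248815} = \frac{10752624}{1248815}$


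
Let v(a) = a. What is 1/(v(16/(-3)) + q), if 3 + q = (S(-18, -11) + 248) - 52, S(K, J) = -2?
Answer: 3/557 ≈ 0.0053860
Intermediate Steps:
q = 191 (q = -3 + ((-2 + 248) - 52) = -3 + (246 - 52) = -3 + 194 = 191)
1/(v(16/(-3)) + q) = 1/(16/(-3) + 191) = 1/(16*(-⅓) + 191) = 1/(-16/3 + 191) = 1/(557/3) = 3/557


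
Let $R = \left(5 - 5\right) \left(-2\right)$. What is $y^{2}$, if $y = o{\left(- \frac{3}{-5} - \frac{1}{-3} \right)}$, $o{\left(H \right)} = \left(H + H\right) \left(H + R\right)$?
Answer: $\frac{153664}{50625} \approx 3.0353$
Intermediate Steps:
$R = 0$ ($R = 0 \left(-2\right) = 0$)
$o{\left(H \right)} = 2 H^{2}$ ($o{\left(H \right)} = \left(H + H\right) \left(H + 0\right) = 2 H H = 2 H^{2}$)
$y = \frac{392}{225}$ ($y = 2 \left(- \frac{3}{-5} - \frac{1}{-3}\right)^{2} = 2 \left(\left(-3\right) \left(- \frac{1}{5}\right) - - \frac{1}{3}\right)^{2} = 2 \left(\frac{3}{5} + \frac{1}{3}\right)^{2} = 2 \left(\frac{14}{15}\right)^{2} = 2 \cdot \frac{196}{225} = \frac{392}{225} \approx 1.7422$)
$y^{2} = \left(\frac{392}{225}\right)^{2} = \frac{153664}{50625}$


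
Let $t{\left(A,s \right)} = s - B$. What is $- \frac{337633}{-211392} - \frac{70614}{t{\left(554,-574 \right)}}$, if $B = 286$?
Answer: $\frac{3804399767}{45449280} \approx 83.707$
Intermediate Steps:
$t{\left(A,s \right)} = -286 + s$ ($t{\left(A,s \right)} = s - 286 = -286 + s$)
$- \frac{337633}{-211392} - \frac{70614}{t{\left(554,-574 \right)}} = - \frac{337633}{-211392} - \frac{70614}{-286 - 574} = \left(-337633\right) \left(- \frac{1}{211392}\right) - \frac{70614}{-860} = \frac{337633}{211392} - - \frac{35307}{430} = \frac{337633}{211392} + \frac{35307}{430} = \frac{3804399767}{45449280}$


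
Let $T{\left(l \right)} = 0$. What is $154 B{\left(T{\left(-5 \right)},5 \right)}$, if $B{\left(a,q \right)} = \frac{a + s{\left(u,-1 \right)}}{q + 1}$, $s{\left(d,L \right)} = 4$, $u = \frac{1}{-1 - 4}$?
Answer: $\frac{308}{3} \approx 102.67$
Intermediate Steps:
$u = - \frac{1}{5}$ ($u = \frac{1}{-5} = - \frac{1}{5} \approx -0.2$)
$B{\left(a,q \right)} = \frac{4 + a}{1 + q}$ ($B{\left(a,q \right)} = \frac{a + 4}{q + 1} = \frac{4 + a}{1 + q}$)
$154 B{\left(T{\left(-5 \right)},5 \right)} = 154 \frac{4 + 0}{1 + 5} = 154 \cdot \frac{1}{6} \cdot 4 = 154 \cdot \frac{2}{3} = \frac{308}{3}$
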